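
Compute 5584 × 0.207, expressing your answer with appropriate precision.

5584 × 0.207 = 1155.888
Multiplication/division keeps the fewest significant figures: 5584 → 4 s.f., 0.207 → 3 s.f.; limit is 3.
Rounded to 3 significant figures: 1.16 × 10^3.

1.16 × 10^3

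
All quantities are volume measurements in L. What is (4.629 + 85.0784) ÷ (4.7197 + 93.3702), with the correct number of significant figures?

0.91454

4.629 + 85.0784 = 89.7074, limited to 3 d.p. → 5 s.f.; 4.7197 + 93.3702 = 98.0899, limited to 4 d.p. → 6 s.f.
Carrying full precision, 89.7074 ÷ 98.0899 = 0.914542679725…; keep min(5, 6) = 5 s.f.
Rounded to 5 significant figures: 0.91454.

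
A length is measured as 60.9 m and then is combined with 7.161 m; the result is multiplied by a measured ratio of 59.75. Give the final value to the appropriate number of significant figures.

60.9 m + 7.161 m = 68.061 m; the sum is limited to 1 decimal place (3 s.f.).
Carrying full precision, 68.061 × 59.75 = 4066.64475 m; 59.75 has 4 s.f., so the result keeps min(3, 4) = 3 s.f.
Rounded to 3 significant figures: 4.07 × 10³ m.

4.07 × 10³ m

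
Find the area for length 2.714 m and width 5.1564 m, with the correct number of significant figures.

area = 2.714 m × 5.1564 m = 13.9944696 m².
2.714 has 4 significant figures; 5.1564 has 5.
Division/multiplication keeps the fewest: 4 significant figures.
Rounded: 13.99 m².

13.99 m²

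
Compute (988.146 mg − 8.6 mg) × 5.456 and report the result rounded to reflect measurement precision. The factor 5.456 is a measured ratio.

988.146 mg − 8.6 mg = 979.546 mg; the difference is limited to 1 decimal place (4 s.f.).
Carrying full precision, 979.546 × 5.456 = 5344.402976 mg; 5.456 has 4 s.f., so the result keeps min(4, 4) = 4 s.f.
Rounded to 4 significant figures: 5344 mg.

5344 mg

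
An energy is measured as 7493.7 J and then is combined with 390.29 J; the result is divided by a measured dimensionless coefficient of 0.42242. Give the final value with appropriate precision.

7493.7 J + 390.29 J = 7883.99 J; the sum is limited to 1 decimal place (5 s.f.).
Carrying full precision, 7883.99 ÷ 0.42242 = 18663.8653473… J; 0.42242 has 5 s.f., so the result keeps min(5, 5) = 5 s.f.
Rounded to 5 significant figures: 18664 J.

18664 J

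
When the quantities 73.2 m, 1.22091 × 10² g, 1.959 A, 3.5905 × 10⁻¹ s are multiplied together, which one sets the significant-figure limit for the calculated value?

73.2 m → 3 s.f.; 1.22091 × 10² g → 6 s.f.; 1.959 A → 4 s.f.; 3.5905 × 10⁻¹ s → 5 s.f.
The fewest is 3 significant figures, from 73.2 m.

73.2 m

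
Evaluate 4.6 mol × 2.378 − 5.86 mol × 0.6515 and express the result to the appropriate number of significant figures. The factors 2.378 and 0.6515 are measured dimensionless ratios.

4.6 × 2.378 = 10.9388 → 11 mol (2 s.f., last digit at the 10^0 place).
5.86 × 0.6515 = 3.81779 → 3.82 mol (3 s.f., last digit at the 10^-2 place).
Difference: 7.12101 mol; keep the coarser place, 10^0.
Result: 7 mol.

7 mol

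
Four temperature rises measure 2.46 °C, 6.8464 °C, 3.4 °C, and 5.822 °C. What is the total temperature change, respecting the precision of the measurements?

18.5 °C

2.46 °C + 6.8464 °C + 3.4 °C + 5.822 °C = 18.5284 °C.
Addition/subtraction keeps the fewest decimal places: 2.46 → 2 decimal places, 6.8464 → 4 decimal places, 3.4 → 1 decimal place, 5.822 → 3 decimal places; limit is 1.
Rounded to 1 decimal place: 18.5 °C.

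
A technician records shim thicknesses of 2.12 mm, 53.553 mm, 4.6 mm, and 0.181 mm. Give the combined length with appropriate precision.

2.12 mm + 53.553 mm + 4.6 mm + 0.181 mm = 60.454 mm.
Addition/subtraction keeps the fewest decimal places: 2.12 → 2 decimal places, 53.553 → 3 decimal places, 4.6 → 1 decimal place, 0.181 → 3 decimal places; limit is 1.
Rounded to 1 decimal place: 60.5 mm.

60.5 mm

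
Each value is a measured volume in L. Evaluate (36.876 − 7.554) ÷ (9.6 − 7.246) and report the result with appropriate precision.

36.876 − 7.554 = 29.322, limited to 3 d.p. → 5 s.f.; 9.6 − 7.246 = 2.354, limited to 1 d.p. → 2 s.f.
Carrying full precision, 29.322 ÷ 2.354 = 12.4562446899…; keep min(5, 2) = 2 s.f.
Rounded to 2 significant figures: 12.

12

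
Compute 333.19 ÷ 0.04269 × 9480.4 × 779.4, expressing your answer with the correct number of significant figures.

333.19 ÷ 0.04269 × 9480.4 × 779.4 = 5.76703871303 × 10^10…
Multiplication/division keeps the fewest significant figures: 333.19 → 5 s.f., 0.04269 → 4 s.f., 9480.4 → 5 s.f., 779.4 → 4 s.f.; limit is 4.
Rounded to 4 significant figures: 5.767 × 10¹⁰.

5.767 × 10¹⁰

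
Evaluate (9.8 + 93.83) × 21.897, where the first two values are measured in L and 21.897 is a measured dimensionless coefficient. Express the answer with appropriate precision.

2269 L

9.8 L + 93.83 L = 103.63 L; the sum is limited to 1 decimal place (4 s.f.).
Carrying full precision, 103.63 × 21.897 = 2269.18611 L; 21.897 has 5 s.f., so the result keeps min(4, 5) = 4 s.f.
Rounded to 4 significant figures: 2269 L.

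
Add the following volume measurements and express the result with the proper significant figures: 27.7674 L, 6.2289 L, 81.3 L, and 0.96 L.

27.7674 L + 6.2289 L + 81.3 L + 0.96 L = 116.2563 L.
Addition/subtraction keeps the fewest decimal places: 27.7674 → 4 decimal places, 6.2289 → 4 decimal places, 81.3 → 1 decimal place, 0.96 → 2 decimal places; limit is 1.
Rounded to 1 decimal place: 116.3 L.

116.3 L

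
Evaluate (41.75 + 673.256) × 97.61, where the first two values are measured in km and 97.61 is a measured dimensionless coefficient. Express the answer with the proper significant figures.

41.75 km + 673.256 km = 715.006 km; the sum is limited to 2 decimal places (5 s.f.).
Carrying full precision, 715.006 × 97.61 = 69791.73566 km; 97.61 has 4 s.f., so the result keeps min(5, 4) = 4 s.f.
Rounded to 4 significant figures: 6.979 × 10⁴ km.

6.979 × 10⁴ km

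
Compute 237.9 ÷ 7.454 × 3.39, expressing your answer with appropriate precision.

237.9 ÷ 7.454 × 3.39 = 108.194392273…
Multiplication/division keeps the fewest significant figures: 237.9 → 4 s.f., 7.454 → 4 s.f., 3.39 → 3 s.f.; limit is 3.
Rounded to 3 significant figures: 1.08 × 10^2.

1.08 × 10^2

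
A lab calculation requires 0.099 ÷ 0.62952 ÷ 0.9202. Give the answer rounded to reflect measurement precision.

0.099 ÷ 0.62952 ÷ 0.9202 = 0.170900539366…
Multiplication/division keeps the fewest significant figures: 0.099 → 2 s.f., 0.62952 → 5 s.f., 0.9202 → 4 s.f.; limit is 2.
Rounded to 2 significant figures: 0.17.

0.17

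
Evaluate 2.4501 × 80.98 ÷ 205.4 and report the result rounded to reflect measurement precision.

2.4501 × 80.98 ÷ 205.4 = 0.965964449854…
Multiplication/division keeps the fewest significant figures: 2.4501 → 5 s.f., 80.98 → 4 s.f., 205.4 → 4 s.f.; limit is 4.
Rounded to 4 significant figures: 0.9660.

0.9660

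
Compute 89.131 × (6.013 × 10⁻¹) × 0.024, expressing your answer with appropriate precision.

1.3

89.131 × (6.013 × 10⁻¹) × 0.024 = 1.2862672872
Multiplication/division keeps the fewest significant figures: 89.131 → 5 s.f., 6.013 × 10⁻¹ → 4 s.f., 0.024 → 2 s.f.; limit is 2.
Rounded to 2 significant figures: 1.3.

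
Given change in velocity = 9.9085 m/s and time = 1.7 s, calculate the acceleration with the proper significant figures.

acceleration = 9.9085 m/s ÷ 1.7 s = 5.82852941176… m/s².
9.9085 has 5 significant figures; 1.7 has 2.
Division/multiplication keeps the fewest: 2 significant figures.
Rounded: 5.8 m/s².

5.8 m/s²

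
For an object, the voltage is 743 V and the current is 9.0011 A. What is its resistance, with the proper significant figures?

82.5 Ω

resistance = 743 V ÷ 9.0011 A = 82.5454666652… Ω.
743 has 3 significant figures; 9.0011 has 5.
Division/multiplication keeps the fewest: 3 significant figures.
Rounded: 82.5 Ω.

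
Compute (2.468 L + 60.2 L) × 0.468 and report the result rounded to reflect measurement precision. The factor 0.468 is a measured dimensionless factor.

29.3 L

2.468 L + 60.2 L = 62.668 L; the sum is limited to 1 decimal place (3 s.f.).
Carrying full precision, 62.668 × 0.468 = 29.328624 L; 0.468 has 3 s.f., so the result keeps min(3, 3) = 3 s.f.
Rounded to 3 significant figures: 29.3 L.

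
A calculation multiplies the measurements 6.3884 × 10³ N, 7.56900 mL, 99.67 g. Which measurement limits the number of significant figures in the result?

99.67 g

6.3884 × 10³ N → 5 s.f.; 7.56900 mL → 6 s.f.; 99.67 g → 4 s.f.
The fewest is 4 significant figures, from 99.67 g.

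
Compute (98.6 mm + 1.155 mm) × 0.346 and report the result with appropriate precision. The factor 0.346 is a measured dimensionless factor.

34.5 mm

98.6 mm + 1.155 mm = 99.755 mm; the sum is limited to 1 decimal place (3 s.f.).
Carrying full precision, 99.755 × 0.346 = 34.51523 mm; 0.346 has 3 s.f., so the result keeps min(3, 3) = 3 s.f.
Rounded to 3 significant figures: 34.5 mm.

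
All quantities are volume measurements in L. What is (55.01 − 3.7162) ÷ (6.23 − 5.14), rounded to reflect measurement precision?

55.01 − 3.7162 = 51.2938, limited to 2 d.p. → 4 s.f.; 6.23 − 5.14 = 1.09, limited to 2 d.p. → 3 s.f.
Carrying full precision, 51.2938 ÷ 1.09 = 47.0585321101…; keep min(4, 3) = 3 s.f.
Rounded to 3 significant figures: 47.1.

47.1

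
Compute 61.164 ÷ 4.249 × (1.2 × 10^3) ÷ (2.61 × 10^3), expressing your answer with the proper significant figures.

6.6

61.164 ÷ 4.249 × (1.2 × 10^3) ÷ (2.61 × 10^3) = 6.61835239123…
Multiplication/division keeps the fewest significant figures: 61.164 → 5 s.f., 4.249 → 4 s.f., 1.2 × 10^3 → 2 s.f., 2.61 × 10^3 → 3 s.f.; limit is 2.
Rounded to 2 significant figures: 6.6.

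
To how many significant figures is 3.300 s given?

4

3.300: trailing zeros after a decimal point are significant.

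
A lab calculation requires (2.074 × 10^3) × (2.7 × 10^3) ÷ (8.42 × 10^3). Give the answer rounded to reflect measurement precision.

6.7 × 10^2

(2.074 × 10^3) × (2.7 × 10^3) ÷ (8.42 × 10^3) = 665.059382423…
Multiplication/division keeps the fewest significant figures: 2.074 × 10^3 → 4 s.f., 2.7 × 10^3 → 2 s.f., 8.42 × 10^3 → 3 s.f.; limit is 2.
Rounded to 2 significant figures: 6.7 × 10^2.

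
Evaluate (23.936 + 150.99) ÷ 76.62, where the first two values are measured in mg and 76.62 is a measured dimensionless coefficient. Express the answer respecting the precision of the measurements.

23.936 mg + 150.99 mg = 174.926 mg; the sum is limited to 2 decimal places (5 s.f.).
Carrying full precision, 174.926 ÷ 76.62 = 2.28303315061… mg; 76.62 has 4 s.f., so the result keeps min(5, 4) = 4 s.f.
Rounded to 4 significant figures: 2.283 mg.

2.283 mg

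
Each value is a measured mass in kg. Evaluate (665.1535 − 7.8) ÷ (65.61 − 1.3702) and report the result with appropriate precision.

665.1535 − 7.8 = 657.3535, limited to 1 d.p. → 4 s.f.; 65.61 − 1.3702 = 64.2398, limited to 2 d.p. → 4 s.f.
Carrying full precision, 657.3535 ÷ 64.2398 = 10.2328073873…; keep min(4, 4) = 4 s.f.
Rounded to 4 significant figures: 10.23.

10.23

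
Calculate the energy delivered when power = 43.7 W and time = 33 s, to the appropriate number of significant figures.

energy delivered = 43.7 W × 33 s = 1442.1 J.
43.7 has 3 significant figures; 33 has 2.
Division/multiplication keeps the fewest: 2 significant figures.
Rounded: 1.4 × 10^3 J.

1.4 × 10^3 J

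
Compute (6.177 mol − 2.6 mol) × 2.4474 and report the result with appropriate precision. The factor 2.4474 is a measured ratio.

6.177 mol − 2.6 mol = 3.577 mol; the difference is limited to 1 decimal place (2 s.f.).
Carrying full precision, 3.577 × 2.4474 = 8.7543498 mol; 2.4474 has 5 s.f., so the result keeps min(2, 5) = 2 s.f.
Rounded to 2 significant figures: 8.8 mol.

8.8 mol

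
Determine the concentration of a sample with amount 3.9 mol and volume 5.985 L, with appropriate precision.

concentration = 3.9 mol ÷ 5.985 L = 0.651629072682… mol/L.
3.9 has 2 significant figures; 5.985 has 4.
Division/multiplication keeps the fewest: 2 significant figures.
Rounded: 0.65 mol/L.

0.65 mol/L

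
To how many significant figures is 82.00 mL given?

4

82.00: trailing zeros after a decimal point are significant.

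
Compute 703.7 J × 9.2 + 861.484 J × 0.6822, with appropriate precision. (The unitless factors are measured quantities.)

7.1 × 10³ J

703.7 × 9.2 = 6474.04 → 6.5 × 10³ J (2 s.f., last digit at the 10^2 place).
861.484 × 0.6822 = 587.7043848 → 587.7 J (4 s.f., last digit at the 10^-1 place).
Sum: 7061.7443848 J; keep the coarser place, 10^2.
Result: 7.1 × 10³ J.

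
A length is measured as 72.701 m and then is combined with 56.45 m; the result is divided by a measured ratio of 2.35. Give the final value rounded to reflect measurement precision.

72.701 m + 56.45 m = 129.151 m; the sum is limited to 2 decimal places (5 s.f.).
Carrying full precision, 129.151 ÷ 2.35 = 54.9578723404… m; 2.35 has 3 s.f., so the result keeps min(5, 3) = 3 s.f.
Rounded to 3 significant figures: 55.0 m.

55.0 m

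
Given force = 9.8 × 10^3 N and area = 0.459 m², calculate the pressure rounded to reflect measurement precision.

pressure = 9.8 × 10^3 N ÷ 0.459 m² = 21350.7625272… Pa.
9.8 × 10^3 has 2 significant figures; 0.459 has 3.
Division/multiplication keeps the fewest: 2 significant figures.
Rounded: 2.1 × 10^4 Pa.

2.1 × 10^4 Pa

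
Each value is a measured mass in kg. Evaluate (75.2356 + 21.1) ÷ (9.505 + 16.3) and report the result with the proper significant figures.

3.73

75.2356 + 21.1 = 96.3356, limited to 1 d.p. → 3 s.f.; 9.505 + 16.3 = 25.805, limited to 1 d.p. → 3 s.f.
Carrying full precision, 96.3356 ÷ 25.805 = 3.73321449332…; keep min(3, 3) = 3 s.f.
Rounded to 3 significant figures: 3.73.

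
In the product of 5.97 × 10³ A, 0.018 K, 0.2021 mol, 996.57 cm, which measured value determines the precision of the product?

0.018 K

5.97 × 10³ A → 3 s.f.; 0.018 K → 2 s.f.; 0.2021 mol → 4 s.f.; 996.57 cm → 5 s.f.
The fewest is 2 significant figures, from 0.018 K.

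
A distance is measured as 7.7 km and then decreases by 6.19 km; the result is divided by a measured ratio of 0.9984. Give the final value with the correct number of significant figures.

7.7 km − 6.19 km = 1.51 km; the difference is limited to 1 decimal place (2 s.f.).
Carrying full precision, 1.51 ÷ 0.9984 = 1.51241987179… km; 0.9984 has 4 s.f., so the result keeps min(2, 4) = 2 s.f.
Rounded to 2 significant figures: 1.5 km.

1.5 km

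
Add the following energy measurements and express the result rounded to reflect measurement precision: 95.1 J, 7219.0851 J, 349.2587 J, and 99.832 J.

95.1 J + 7219.0851 J + 349.2587 J + 99.832 J = 7763.2758 J.
Addition/subtraction keeps the fewest decimal places: 95.1 → 1 decimal place, 7219.0851 → 4 decimal places, 349.2587 → 4 decimal places, 99.832 → 3 decimal places; limit is 1.
Rounded to 1 decimal place: 7763.3 J.

7763.3 J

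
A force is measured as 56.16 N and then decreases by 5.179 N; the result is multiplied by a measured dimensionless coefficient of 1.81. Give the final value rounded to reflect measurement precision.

56.16 N − 5.179 N = 50.981 N; the difference is limited to 2 decimal places (4 s.f.).
Carrying full precision, 50.981 × 1.81 = 92.27561 N; 1.81 has 3 s.f., so the result keeps min(4, 3) = 3 s.f.
Rounded to 3 significant figures: 92.3 N.

92.3 N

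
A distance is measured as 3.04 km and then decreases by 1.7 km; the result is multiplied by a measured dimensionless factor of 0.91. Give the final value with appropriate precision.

1.2 km

3.04 km − 1.7 km = 1.34 km; the difference is limited to 1 decimal place (2 s.f.).
Carrying full precision, 1.34 × 0.91 = 1.2194 km; 0.91 has 2 s.f., so the result keeps min(2, 2) = 2 s.f.
Rounded to 2 significant figures: 1.2 km.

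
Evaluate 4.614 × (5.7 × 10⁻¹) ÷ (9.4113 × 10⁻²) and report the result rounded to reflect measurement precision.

28

4.614 × (5.7 × 10⁻¹) ÷ (9.4113 × 10⁻²) = 27.9449172803…
Multiplication/division keeps the fewest significant figures: 4.614 → 4 s.f., 5.7 × 10⁻¹ → 2 s.f., 9.4113 × 10⁻² → 5 s.f.; limit is 2.
Rounded to 2 significant figures: 28.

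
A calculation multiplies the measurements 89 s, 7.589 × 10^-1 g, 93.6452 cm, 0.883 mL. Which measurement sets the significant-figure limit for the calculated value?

89 s → 2 s.f.; 7.589 × 10^-1 g → 4 s.f.; 93.6452 cm → 6 s.f.; 0.883 mL → 3 s.f.
The fewest is 2 significant figures, from 89 s.

89 s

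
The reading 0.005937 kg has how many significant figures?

4

0.005937: leading zeros are not significant.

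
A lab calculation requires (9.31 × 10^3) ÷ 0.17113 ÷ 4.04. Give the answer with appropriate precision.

(9.31 × 10^3) ÷ 0.17113 ÷ 4.04 = 13466.110241…
Multiplication/division keeps the fewest significant figures: 9.31 × 10^3 → 3 s.f., 0.17113 → 5 s.f., 4.04 → 3 s.f.; limit is 3.
Rounded to 3 significant figures: 1.35 × 10^4.

1.35 × 10^4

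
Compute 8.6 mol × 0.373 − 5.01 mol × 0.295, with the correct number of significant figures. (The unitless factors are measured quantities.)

1.7 mol

8.6 × 0.373 = 3.2078 → 3.2 mol (2 s.f., last digit at the 10^-1 place).
5.01 × 0.295 = 1.47795 → 1.48 mol (3 s.f., last digit at the 10^-2 place).
Difference: 1.72985 mol; keep the coarser place, 10^-1.
Result: 1.7 mol.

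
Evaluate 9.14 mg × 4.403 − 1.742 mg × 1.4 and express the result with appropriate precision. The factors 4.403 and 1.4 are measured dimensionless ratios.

9.14 × 4.403 = 40.24342 → 40.2 mg (3 s.f., last digit at the 10^-1 place).
1.742 × 1.4 = 2.4388 → 2.4 mg (2 s.f., last digit at the 10^-1 place).
Difference: 37.80462 mg; keep the coarser place, 10^-1.
Result: 37.8 mg.

37.8 mg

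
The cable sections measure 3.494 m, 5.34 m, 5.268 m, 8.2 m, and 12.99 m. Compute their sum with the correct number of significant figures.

35.3 m

3.494 m + 5.34 m + 5.268 m + 8.2 m + 12.99 m = 35.292 m.
Addition/subtraction keeps the fewest decimal places: 3.494 → 3 decimal places, 5.34 → 2 decimal places, 5.268 → 3 decimal places, 8.2 → 1 decimal place, 12.99 → 2 decimal places; limit is 1.
Rounded to 1 decimal place: 35.3 m.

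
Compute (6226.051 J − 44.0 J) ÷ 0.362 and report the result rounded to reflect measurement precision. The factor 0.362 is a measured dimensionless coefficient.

1.71 × 10^4 J

6226.051 J − 44.0 J = 6182.051 J; the difference is limited to 1 decimal place (5 s.f.).
Carrying full precision, 6182.051 ÷ 0.362 = 17077.4889503… J; 0.362 has 3 s.f., so the result keeps min(5, 3) = 3 s.f.
Rounded to 3 significant figures: 1.71 × 10^4 J.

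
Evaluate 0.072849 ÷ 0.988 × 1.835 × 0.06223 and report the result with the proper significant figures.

0.00842

0.072849 ÷ 0.988 × 1.835 × 0.06223 = 0.00841981442353…
Multiplication/division keeps the fewest significant figures: 0.072849 → 5 s.f., 0.988 → 3 s.f., 1.835 → 4 s.f., 0.06223 → 4 s.f.; limit is 3.
Rounded to 3 significant figures: 0.00842.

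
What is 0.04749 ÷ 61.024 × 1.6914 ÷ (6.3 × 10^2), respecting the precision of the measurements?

2.1 × 10^-6

0.04749 ÷ 61.024 × 1.6914 ÷ (6.3 × 10^2) = 0.00000208933112967…
Multiplication/division keeps the fewest significant figures: 0.04749 → 4 s.f., 61.024 → 5 s.f., 1.6914 → 5 s.f., 6.3 × 10^2 → 2 s.f.; limit is 2.
Rounded to 2 significant figures: 2.1 × 10^-6.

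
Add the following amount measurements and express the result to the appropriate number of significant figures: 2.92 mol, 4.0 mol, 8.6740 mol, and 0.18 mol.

2.92 mol + 4.0 mol + 8.6740 mol + 0.18 mol = 15.7740 mol.
Addition/subtraction keeps the fewest decimal places: 2.92 → 2 decimal places, 4.0 → 1 decimal place, 8.6740 → 4 decimal places, 0.18 → 2 decimal places; limit is 1.
Rounded to 1 decimal place: 15.8 mol.

15.8 mol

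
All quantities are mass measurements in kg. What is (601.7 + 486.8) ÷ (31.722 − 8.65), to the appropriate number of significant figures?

47.18

601.7 + 486.8 = 1088.5, limited to 1 d.p. → 5 s.f.; 31.722 − 8.65 = 23.072, limited to 2 d.p. → 4 s.f.
Carrying full precision, 1088.5 ÷ 23.072 = 47.1783980583…; keep min(5, 4) = 4 s.f.
Rounded to 4 significant figures: 47.18.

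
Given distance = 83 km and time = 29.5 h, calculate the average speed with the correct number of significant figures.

average speed = 83 km ÷ 29.5 h = 2.81355932203… km/h.
83 has 2 significant figures; 29.5 has 3.
Division/multiplication keeps the fewest: 2 significant figures.
Rounded: 2.8 km/h.

2.8 km/h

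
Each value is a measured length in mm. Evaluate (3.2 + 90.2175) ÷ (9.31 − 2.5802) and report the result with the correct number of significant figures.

3.2 + 90.2175 = 93.4175, limited to 1 d.p. → 3 s.f.; 9.31 − 2.5802 = 6.7298, limited to 2 d.p. → 3 s.f.
Carrying full precision, 93.4175 ÷ 6.7298 = 13.8811703171…; keep min(3, 3) = 3 s.f.
Rounded to 3 significant figures: 13.9.

13.9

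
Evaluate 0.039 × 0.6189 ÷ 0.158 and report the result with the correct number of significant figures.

0.15

0.039 × 0.6189 ÷ 0.158 = 0.152766455696…
Multiplication/division keeps the fewest significant figures: 0.039 → 2 s.f., 0.6189 → 4 s.f., 0.158 → 3 s.f.; limit is 2.
Rounded to 2 significant figures: 0.15.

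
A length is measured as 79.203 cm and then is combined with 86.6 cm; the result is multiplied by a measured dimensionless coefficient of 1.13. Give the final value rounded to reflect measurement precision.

79.203 cm + 86.6 cm = 165.803 cm; the sum is limited to 1 decimal place (4 s.f.).
Carrying full precision, 165.803 × 1.13 = 187.35739 cm; 1.13 has 3 s.f., so the result keeps min(4, 3) = 3 s.f.
Rounded to 3 significant figures: 187 cm.

187 cm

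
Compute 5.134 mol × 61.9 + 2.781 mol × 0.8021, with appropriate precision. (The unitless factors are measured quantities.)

3.20 × 10² mol

5.134 × 61.9 = 317.7946 → 318 mol (3 s.f., last digit at the 10^0 place).
2.781 × 0.8021 = 2.2306401 → 2.231 mol (4 s.f., last digit at the 10^-3 place).
Sum: 320.0252401 mol; keep the coarser place, 10^0.
Result: 3.20 × 10² mol.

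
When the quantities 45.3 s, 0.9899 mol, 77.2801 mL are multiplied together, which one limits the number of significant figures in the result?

45.3 s → 3 s.f.; 0.9899 mol → 4 s.f.; 77.2801 mL → 6 s.f.
The fewest is 3 significant figures, from 45.3 s.

45.3 s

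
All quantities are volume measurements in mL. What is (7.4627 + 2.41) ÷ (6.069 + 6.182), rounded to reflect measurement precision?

7.4627 + 2.41 = 9.8727, limited to 2 d.p. → 3 s.f.; 6.069 + 6.182 = 12.251, limited to 3 d.p. → 5 s.f.
Carrying full precision, 9.8727 ÷ 12.251 = 0.805868908661…; keep min(3, 5) = 3 s.f.
Rounded to 3 significant figures: 8.06 × 10^-1.

8.06 × 10^-1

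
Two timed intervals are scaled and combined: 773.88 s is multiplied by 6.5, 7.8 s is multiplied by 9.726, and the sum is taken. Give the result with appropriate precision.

5.1 × 10³ s

773.88 × 6.5 = 5030.22 → 5.0 × 10³ s (2 s.f., last digit at the 10^2 place).
7.8 × 9.726 = 75.8628 → 76 s (2 s.f., last digit at the 10^0 place).
Sum: 5106.0828 s; keep the coarser place, 10^2.
Result: 5.1 × 10³ s.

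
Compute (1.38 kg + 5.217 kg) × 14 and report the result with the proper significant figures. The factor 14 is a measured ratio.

1.38 kg + 5.217 kg = 6.597 kg; the sum is limited to 2 decimal places (3 s.f.).
Carrying full precision, 6.597 × 14 = 92.358 kg; 14 has 2 s.f., so the result keeps min(3, 2) = 2 s.f.
Rounded to 2 significant figures: 92 kg.

92 kg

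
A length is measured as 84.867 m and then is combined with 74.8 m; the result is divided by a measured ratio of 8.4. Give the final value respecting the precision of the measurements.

19 m

84.867 m + 74.8 m = 159.667 m; the sum is limited to 1 decimal place (4 s.f.).
Carrying full precision, 159.667 ÷ 8.4 = 19.0079761905… m; 8.4 has 2 s.f., so the result keeps min(4, 2) = 2 s.f.
Rounded to 2 significant figures: 19 m.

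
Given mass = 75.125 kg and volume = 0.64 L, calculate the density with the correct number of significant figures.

density = 75.125 kg ÷ 0.64 L = 117.3828125 kg/L.
75.125 has 5 significant figures; 0.64 has 2.
Division/multiplication keeps the fewest: 2 significant figures.
Rounded: 1.2 × 10^2 kg/L.

1.2 × 10^2 kg/L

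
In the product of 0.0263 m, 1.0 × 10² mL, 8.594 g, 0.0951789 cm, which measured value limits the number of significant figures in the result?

0.0263 m → 3 s.f.; 1.0 × 10² mL → 2 s.f.; 8.594 g → 4 s.f.; 0.0951789 cm → 6 s.f.
The fewest is 2 significant figures, from 1.0 × 10² mL.

1.0 × 10² mL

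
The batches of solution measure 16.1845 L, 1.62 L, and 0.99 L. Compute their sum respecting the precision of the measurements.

18.79 L

16.1845 L + 1.62 L + 0.99 L = 18.7945 L.
Addition/subtraction keeps the fewest decimal places: 16.1845 → 4 decimal places, 1.62 → 2 decimal places, 0.99 → 2 decimal places; limit is 2.
Rounded to 2 decimal places: 18.79 L.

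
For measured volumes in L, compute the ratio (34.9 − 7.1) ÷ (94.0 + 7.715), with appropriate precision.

34.9 − 7.1 = 27.8, limited to 1 d.p. → 3 s.f.; 94.0 + 7.715 = 101.715, limited to 1 d.p. → 4 s.f.
Carrying full precision, 27.8 ÷ 101.715 = 0.273312687411…; keep min(3, 4) = 3 s.f.
Rounded to 3 significant figures: 0.273.

0.273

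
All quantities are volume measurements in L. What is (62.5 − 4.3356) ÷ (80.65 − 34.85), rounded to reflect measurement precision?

1.27

62.5 − 4.3356 = 58.1644, limited to 1 d.p. → 3 s.f.; 80.65 − 34.85 = 45.80, limited to 2 d.p. → 4 s.f.
Carrying full precision, 58.1644 ÷ 45.80 = 1.2699650655…; keep min(3, 4) = 3 s.f.
Rounded to 3 significant figures: 1.27.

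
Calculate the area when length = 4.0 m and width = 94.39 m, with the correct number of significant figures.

area = 4.0 m × 94.39 m = 377.56 m².
4.0 has 2 significant figures; 94.39 has 4.
Division/multiplication keeps the fewest: 2 significant figures.
Rounded: 3.8 × 10² m².

3.8 × 10² m²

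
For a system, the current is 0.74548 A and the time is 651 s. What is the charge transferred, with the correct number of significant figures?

485 C

charge transferred = 0.74548 A × 651 s = 485.30748 C.
0.74548 has 5 significant figures; 651 has 3.
Division/multiplication keeps the fewest: 3 significant figures.
Rounded: 485 C.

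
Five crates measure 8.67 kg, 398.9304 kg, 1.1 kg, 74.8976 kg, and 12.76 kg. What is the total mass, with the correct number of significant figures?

496.4 kg

8.67 kg + 398.9304 kg + 1.1 kg + 74.8976 kg + 12.76 kg = 496.3580 kg.
Addition/subtraction keeps the fewest decimal places: 8.67 → 2 decimal places, 398.9304 → 4 decimal places, 1.1 → 1 decimal place, 74.8976 → 4 decimal places, 12.76 → 2 decimal places; limit is 1.
Rounded to 1 decimal place: 496.4 kg.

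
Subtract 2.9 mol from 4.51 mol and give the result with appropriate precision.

1.6 mol

4.51 mol − 2.9 mol = 1.61 mol.
Addition/subtraction keeps the fewest decimal places: 4.51 → 2 decimal places, 2.9 → 1 decimal place; limit is 1.
Rounded to 1 decimal place: 1.6 mol.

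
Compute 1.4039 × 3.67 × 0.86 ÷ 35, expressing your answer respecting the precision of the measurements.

0.13

1.4039 × 3.67 × 0.86 ÷ 35 = 0.126599690857…
Multiplication/division keeps the fewest significant figures: 1.4039 → 5 s.f., 3.67 → 3 s.f., 0.86 → 2 s.f., 35 → 2 s.f.; limit is 2.
Rounded to 2 significant figures: 0.13.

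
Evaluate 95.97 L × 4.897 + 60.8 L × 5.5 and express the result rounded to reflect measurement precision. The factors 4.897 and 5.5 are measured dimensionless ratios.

95.97 × 4.897 = 469.96509 → 470.0 L (4 s.f., last digit at the 10^-1 place).
60.8 × 5.5 = 334.4 → 3.3 × 10^2 L (2 s.f., last digit at the 10^1 place).
Sum: 804.36509 L; keep the coarser place, 10^1.
Result: 8.0 × 10^2 L.

8.0 × 10^2 L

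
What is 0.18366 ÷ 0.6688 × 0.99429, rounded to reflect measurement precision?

0.2730

0.18366 ÷ 0.6688 × 0.99429 = 0.273043213816…
Multiplication/division keeps the fewest significant figures: 0.18366 → 5 s.f., 0.6688 → 4 s.f., 0.99429 → 5 s.f.; limit is 4.
Rounded to 4 significant figures: 0.2730.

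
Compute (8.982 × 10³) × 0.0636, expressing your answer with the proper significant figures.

(8.982 × 10³) × 0.0636 = 571.2552
Multiplication/division keeps the fewest significant figures: 8.982 × 10³ → 4 s.f., 0.0636 → 3 s.f.; limit is 3.
Rounded to 3 significant figures: 571.

571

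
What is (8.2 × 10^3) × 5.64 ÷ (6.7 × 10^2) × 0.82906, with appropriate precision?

57

(8.2 × 10^3) × 5.64 ÷ (6.7 × 10^2) × 0.82906 = 57.2274132537…
Multiplication/division keeps the fewest significant figures: 8.2 × 10^3 → 2 s.f., 5.64 → 3 s.f., 6.7 × 10^2 → 2 s.f., 0.82906 → 5 s.f.; limit is 2.
Rounded to 2 significant figures: 57.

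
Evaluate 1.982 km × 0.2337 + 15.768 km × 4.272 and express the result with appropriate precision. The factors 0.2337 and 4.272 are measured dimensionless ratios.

1.982 × 0.2337 = 0.4631934 → 0.4632 km (4 s.f., last digit at the 10^-4 place).
15.768 × 4.272 = 67.360896 → 67.36 km (4 s.f., last digit at the 10^-2 place).
Sum: 67.8240894 km; keep the coarser place, 10^-2.
Result: 67.82 km.

67.82 km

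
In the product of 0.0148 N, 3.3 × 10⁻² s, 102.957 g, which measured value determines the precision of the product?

0.0148 N → 3 s.f.; 3.3 × 10⁻² s → 2 s.f.; 102.957 g → 6 s.f.
The fewest is 2 significant figures, from 3.3 × 10⁻² s.

3.3 × 10⁻² s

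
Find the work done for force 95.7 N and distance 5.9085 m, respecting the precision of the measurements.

565 J

work done = 95.7 N × 5.9085 m = 565.44345 J.
95.7 has 3 significant figures; 5.9085 has 5.
Division/multiplication keeps the fewest: 3 significant figures.
Rounded: 565 J.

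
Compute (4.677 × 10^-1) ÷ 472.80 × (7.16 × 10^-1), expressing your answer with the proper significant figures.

7.08 × 10^-4

(4.677 × 10^-1) ÷ 472.80 × (7.16 × 10^-1) = 0.000708276649746…
Multiplication/division keeps the fewest significant figures: 4.677 × 10^-1 → 4 s.f., 472.80 → 5 s.f., 7.16 × 10^-1 → 3 s.f.; limit is 3.
Rounded to 3 significant figures: 7.08 × 10^-4.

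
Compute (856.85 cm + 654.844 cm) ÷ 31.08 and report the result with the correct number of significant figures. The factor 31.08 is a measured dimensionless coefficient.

856.85 cm + 654.844 cm = 1511.694 cm; the sum is limited to 2 decimal places (6 s.f.).
Carrying full precision, 1511.694 ÷ 31.08 = 48.6388030888… cm; 31.08 has 4 s.f., so the result keeps min(6, 4) = 4 s.f.
Rounded to 4 significant figures: 48.64 cm.

48.64 cm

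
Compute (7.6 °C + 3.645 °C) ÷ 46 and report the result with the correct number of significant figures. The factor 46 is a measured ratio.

0.24 °C

7.6 °C + 3.645 °C = 11.245 °C; the sum is limited to 1 decimal place (3 s.f.).
Carrying full precision, 11.245 ÷ 46 = 0.244456521739… °C; 46 has 2 s.f., so the result keeps min(3, 2) = 2 s.f.
Rounded to 2 significant figures: 0.24 °C.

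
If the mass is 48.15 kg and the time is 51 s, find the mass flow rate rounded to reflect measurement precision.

mass flow rate = 48.15 kg ÷ 51 s = 0.944117647059… kg/s.
48.15 has 4 significant figures; 51 has 2.
Division/multiplication keeps the fewest: 2 significant figures.
Rounded: 0.94 kg/s.

0.94 kg/s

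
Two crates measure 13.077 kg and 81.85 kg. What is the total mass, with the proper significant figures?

13.077 kg + 81.85 kg = 94.927 kg.
Addition/subtraction keeps the fewest decimal places: 13.077 → 3 decimal places, 81.85 → 2 decimal places; limit is 2.
Rounded to 2 decimal places: 94.93 kg.

94.93 kg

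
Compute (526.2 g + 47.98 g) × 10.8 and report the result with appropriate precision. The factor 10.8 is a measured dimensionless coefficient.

526.2 g + 47.98 g = 574.18 g; the sum is limited to 1 decimal place (4 s.f.).
Carrying full precision, 574.18 × 10.8 = 6201.144 g; 10.8 has 3 s.f., so the result keeps min(4, 3) = 3 s.f.
Rounded to 3 significant figures: 6.20 × 10^3 g.

6.20 × 10^3 g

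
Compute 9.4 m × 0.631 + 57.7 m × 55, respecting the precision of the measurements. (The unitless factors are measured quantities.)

9.4 × 0.631 = 5.9314 → 5.9 m (2 s.f., last digit at the 10^-1 place).
57.7 × 55 = 3173.5 → 3.2 × 10^3 m (2 s.f., last digit at the 10^2 place).
Sum: 3179.4314 m; keep the coarser place, 10^2.
Result: 3.2 × 10^3 m.

3.2 × 10^3 m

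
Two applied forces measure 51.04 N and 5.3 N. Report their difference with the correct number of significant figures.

45.7 N

51.04 N − 5.3 N = 45.74 N.
Addition/subtraction keeps the fewest decimal places: 51.04 → 2 decimal places, 5.3 → 1 decimal place; limit is 1.
Rounded to 1 decimal place: 45.7 N.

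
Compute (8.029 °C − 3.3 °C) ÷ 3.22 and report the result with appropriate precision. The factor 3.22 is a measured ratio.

8.029 °C − 3.3 °C = 4.729 °C; the difference is limited to 1 decimal place (2 s.f.).
Carrying full precision, 4.729 ÷ 3.22 = 1.46863354037… °C; 3.22 has 3 s.f., so the result keeps min(2, 3) = 2 s.f.
Rounded to 2 significant figures: 1.5 °C.

1.5 °C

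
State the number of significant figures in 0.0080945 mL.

5

0.0080945: leading zeros are not significant; zeros between nonzero digits are significant.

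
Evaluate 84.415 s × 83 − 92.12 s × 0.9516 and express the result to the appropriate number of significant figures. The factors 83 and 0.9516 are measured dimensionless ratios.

6.9 × 10³ s

84.415 × 83 = 7006.445 → 7.0 × 10³ s (2 s.f., last digit at the 10^2 place).
92.12 × 0.9516 = 87.661392 → 87.66 s (4 s.f., last digit at the 10^-2 place).
Difference: 6918.783608 s; keep the coarser place, 10^2.
Result: 6.9 × 10³ s.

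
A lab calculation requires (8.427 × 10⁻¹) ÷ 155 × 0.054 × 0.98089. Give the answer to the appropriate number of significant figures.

2.9 × 10⁻⁴

(8.427 × 10⁻¹) ÷ 155 × 0.054 × 0.98089 = 0.00028797538169…
Multiplication/division keeps the fewest significant figures: 8.427 × 10⁻¹ → 4 s.f., 155 → 3 s.f., 0.054 → 2 s.f., 0.98089 → 5 s.f.; limit is 2.
Rounded to 2 significant figures: 2.9 × 10⁻⁴.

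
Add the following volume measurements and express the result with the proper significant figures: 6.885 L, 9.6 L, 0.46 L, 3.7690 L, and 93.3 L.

6.885 L + 9.6 L + 0.46 L + 3.7690 L + 93.3 L = 114.0140 L.
Addition/subtraction keeps the fewest decimal places: 6.885 → 3 decimal places, 9.6 → 1 decimal place, 0.46 → 2 decimal places, 3.7690 → 4 decimal places, 93.3 → 1 decimal place; limit is 1.
Rounded to 1 decimal place: 114.0 L.

114.0 L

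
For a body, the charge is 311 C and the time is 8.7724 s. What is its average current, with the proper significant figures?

35.5 A

average current = 311 C ÷ 8.7724 s = 35.4520997675… A.
311 has 3 significant figures; 8.7724 has 5.
Division/multiplication keeps the fewest: 3 significant figures.
Rounded: 35.5 A.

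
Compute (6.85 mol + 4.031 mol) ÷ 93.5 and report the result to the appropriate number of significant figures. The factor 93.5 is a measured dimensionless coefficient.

0.116 mol

6.85 mol + 4.031 mol = 10.881 mol; the sum is limited to 2 decimal places (4 s.f.).
Carrying full precision, 10.881 ÷ 93.5 = 0.116374331551… mol; 93.5 has 3 s.f., so the result keeps min(4, 3) = 3 s.f.
Rounded to 3 significant figures: 0.116 mol.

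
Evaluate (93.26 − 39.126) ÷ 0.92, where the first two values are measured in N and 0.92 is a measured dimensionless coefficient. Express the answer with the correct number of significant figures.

59 N

93.26 N − 39.126 N = 54.134 N; the difference is limited to 2 decimal places (4 s.f.).
Carrying full precision, 54.134 ÷ 0.92 = 58.8413043478… N; 0.92 has 2 s.f., so the result keeps min(4, 2) = 2 s.f.
Rounded to 2 significant figures: 59 N.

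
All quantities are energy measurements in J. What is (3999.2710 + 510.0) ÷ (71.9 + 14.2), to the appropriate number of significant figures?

3999.2710 + 510.0 = 4509.2710, limited to 1 d.p. → 5 s.f.; 71.9 + 14.2 = 86.1, limited to 1 d.p. → 3 s.f.
Carrying full precision, 4509.2710 ÷ 86.1 = 52.372485482…; keep min(5, 3) = 3 s.f.
Rounded to 3 significant figures: 52.4.

52.4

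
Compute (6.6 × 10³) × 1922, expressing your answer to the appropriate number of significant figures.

(6.6 × 10³) × 1922 = 12685200
Multiplication/division keeps the fewest significant figures: 6.6 × 10³ → 2 s.f., 1922 → 4 s.f.; limit is 2.
Rounded to 2 significant figures: 1.3 × 10⁷.

1.3 × 10⁷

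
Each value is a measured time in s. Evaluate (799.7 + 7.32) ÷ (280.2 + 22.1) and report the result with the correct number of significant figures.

799.7 + 7.32 = 807.02, limited to 1 d.p. → 4 s.f.; 280.2 + 22.1 = 302.3, limited to 1 d.p. → 4 s.f.
Carrying full precision, 807.02 ÷ 302.3 = 2.66959973536…; keep min(4, 4) = 4 s.f.
Rounded to 4 significant figures: 2.670.

2.670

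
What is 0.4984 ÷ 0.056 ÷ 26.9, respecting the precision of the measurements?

0.33

0.4984 ÷ 0.056 ÷ 26.9 = 0.330855018587…
Multiplication/division keeps the fewest significant figures: 0.4984 → 4 s.f., 0.056 → 2 s.f., 26.9 → 3 s.f.; limit is 2.
Rounded to 2 significant figures: 0.33.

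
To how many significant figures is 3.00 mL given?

3

3.00: trailing zeros after a decimal point are significant.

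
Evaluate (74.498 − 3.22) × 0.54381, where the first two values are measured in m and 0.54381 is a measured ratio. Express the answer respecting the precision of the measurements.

74.498 m − 3.22 m = 71.278 m; the difference is limited to 2 decimal places (4 s.f.).
Carrying full precision, 71.278 × 0.54381 = 38.76168918 m; 0.54381 has 5 s.f., so the result keeps min(4, 5) = 4 s.f.
Rounded to 4 significant figures: 38.76 m.

38.76 m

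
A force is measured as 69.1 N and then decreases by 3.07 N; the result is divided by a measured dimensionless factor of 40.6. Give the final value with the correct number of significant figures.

69.1 N − 3.07 N = 66.03 N; the difference is limited to 1 decimal place (3 s.f.).
Carrying full precision, 66.03 ÷ 40.6 = 1.6263546798… N; 40.6 has 3 s.f., so the result keeps min(3, 3) = 3 s.f.
Rounded to 3 significant figures: 1.63 N.

1.63 N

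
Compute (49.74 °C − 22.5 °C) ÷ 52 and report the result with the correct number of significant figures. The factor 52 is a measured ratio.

5.2 × 10⁻¹ °C

49.74 °C − 22.5 °C = 27.24 °C; the difference is limited to 1 decimal place (3 s.f.).
Carrying full precision, 27.24 ÷ 52 = 0.523846153846… °C; 52 has 2 s.f., so the result keeps min(3, 2) = 2 s.f.
Rounded to 2 significant figures: 5.2 × 10⁻¹ °C.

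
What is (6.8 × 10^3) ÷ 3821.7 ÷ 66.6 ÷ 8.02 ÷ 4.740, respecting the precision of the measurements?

7.0 × 10^-4

(6.8 × 10^3) ÷ 3821.7 ÷ 66.6 ÷ 8.02 ÷ 4.740 = 0.000702789689227…
Multiplication/division keeps the fewest significant figures: 6.8 × 10^3 → 2 s.f., 3821.7 → 5 s.f., 66.6 → 3 s.f., 8.02 → 3 s.f., 4.740 → 4 s.f.; limit is 2.
Rounded to 2 significant figures: 7.0 × 10^-4.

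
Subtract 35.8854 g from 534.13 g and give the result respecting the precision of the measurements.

498.24 g

534.13 g − 35.8854 g = 498.2446 g.
Addition/subtraction keeps the fewest decimal places: 534.13 → 2 decimal places, 35.8854 → 4 decimal places; limit is 2.
Rounded to 2 decimal places: 498.24 g.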